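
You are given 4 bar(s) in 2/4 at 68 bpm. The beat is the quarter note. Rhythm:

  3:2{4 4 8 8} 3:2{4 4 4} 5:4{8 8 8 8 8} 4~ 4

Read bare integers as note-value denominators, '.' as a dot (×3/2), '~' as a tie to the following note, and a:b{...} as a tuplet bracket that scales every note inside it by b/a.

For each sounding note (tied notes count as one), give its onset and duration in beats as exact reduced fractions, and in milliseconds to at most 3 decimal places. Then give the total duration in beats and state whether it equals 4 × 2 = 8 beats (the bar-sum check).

1) 0.0ms=0b +588.235ms=2/3b
2) 588.235ms=2/3b +588.235ms=2/3b
3) 1176.471ms=4/3b +294.118ms=1/3b
4) 1470.588ms=5/3b +294.118ms=1/3b
5) 1764.706ms=2b +588.235ms=2/3b
6) 2352.941ms=8/3b +588.235ms=2/3b
7) 2941.176ms=10/3b +588.235ms=2/3b
8) 3529.412ms=4b +352.941ms=2/5b
9) 3882.353ms=22/5b +352.941ms=2/5b
10) 4235.294ms=24/5b +352.941ms=2/5b
11) 4588.235ms=26/5b +352.941ms=2/5b
12) 4941.176ms=28/5b +352.941ms=2/5b
13) 5294.118ms=6b +1764.706ms=2b
Σ=8b of 8 (68bpm 2/4) — PASS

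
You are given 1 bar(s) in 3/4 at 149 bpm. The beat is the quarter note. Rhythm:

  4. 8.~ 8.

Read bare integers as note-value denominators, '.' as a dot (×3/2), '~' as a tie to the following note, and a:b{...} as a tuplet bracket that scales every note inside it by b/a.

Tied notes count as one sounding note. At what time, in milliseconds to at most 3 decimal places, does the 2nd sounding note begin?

1. 0.0ms @ 0 + 604.027ms (3/2)
2. 604.027ms @ 3/2 + 604.027ms (3/2)

note 2 onset = 3/2b = 604.027ms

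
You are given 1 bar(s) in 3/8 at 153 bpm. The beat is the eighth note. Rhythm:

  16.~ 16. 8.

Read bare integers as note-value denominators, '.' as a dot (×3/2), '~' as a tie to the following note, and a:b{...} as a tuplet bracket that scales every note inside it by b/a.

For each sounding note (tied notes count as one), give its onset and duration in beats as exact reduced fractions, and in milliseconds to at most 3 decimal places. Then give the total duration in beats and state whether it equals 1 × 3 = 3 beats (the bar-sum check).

1) 0.0ms=0b +588.235ms=3/2b
2) 588.235ms=3/2b +588.235ms=3/2b
Σ=3b of 3 (153bpm 3/8) — PASS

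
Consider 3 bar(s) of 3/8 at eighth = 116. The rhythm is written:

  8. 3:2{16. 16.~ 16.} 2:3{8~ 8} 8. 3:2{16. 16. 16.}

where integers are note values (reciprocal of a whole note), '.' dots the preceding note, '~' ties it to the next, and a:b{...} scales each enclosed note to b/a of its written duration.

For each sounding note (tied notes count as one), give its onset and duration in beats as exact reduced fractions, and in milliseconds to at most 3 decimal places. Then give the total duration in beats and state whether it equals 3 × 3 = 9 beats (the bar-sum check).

1) 0.0ms=0b +775.862ms=3/2b
2) 775.862ms=3/2b +258.621ms=1/2b
3) 1034.483ms=2b +517.241ms=1b
4) 1551.724ms=3b +1551.724ms=3b
5) 3103.448ms=6b +775.862ms=3/2b
6) 3879.31ms=15/2b +258.621ms=1/2b
7) 4137.931ms=8b +258.621ms=1/2b
8) 4396.552ms=17/2b +258.621ms=1/2b
Σ=9b of 9 (116bpm 3/8) — PASS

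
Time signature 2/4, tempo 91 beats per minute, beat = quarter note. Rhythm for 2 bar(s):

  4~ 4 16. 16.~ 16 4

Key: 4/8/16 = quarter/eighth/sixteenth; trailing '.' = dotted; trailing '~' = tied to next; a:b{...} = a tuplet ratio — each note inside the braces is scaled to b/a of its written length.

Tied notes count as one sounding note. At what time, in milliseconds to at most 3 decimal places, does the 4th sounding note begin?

1. 0.0ms @ 0 + 1318.681ms (2)
2. 1318.681ms @ 2 + 247.253ms (3/8)
3. 1565.934ms @ 19/8 + 412.088ms (5/8)
4. 1978.022ms @ 3 + 659.341ms (1)

note 4 onset = 3b = 1978.022ms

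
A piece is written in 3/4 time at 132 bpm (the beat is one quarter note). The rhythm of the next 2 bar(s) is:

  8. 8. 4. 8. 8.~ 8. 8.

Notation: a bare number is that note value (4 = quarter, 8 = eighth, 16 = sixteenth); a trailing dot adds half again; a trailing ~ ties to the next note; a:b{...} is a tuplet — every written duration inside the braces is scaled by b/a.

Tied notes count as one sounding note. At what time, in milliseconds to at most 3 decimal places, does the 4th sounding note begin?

note 4 onset = 3b = 1363.636ms

1. 0.0ms @ 0 + 340.909ms (3/4)
2. 340.909ms @ 3/4 + 340.909ms (3/4)
3. 681.818ms @ 3/2 + 681.818ms (3/2)
4. 1363.636ms @ 3 + 340.909ms (3/4)
5. 1704.545ms @ 15/4 + 681.818ms (3/2)
6. 2386.364ms @ 21/4 + 340.909ms (3/4)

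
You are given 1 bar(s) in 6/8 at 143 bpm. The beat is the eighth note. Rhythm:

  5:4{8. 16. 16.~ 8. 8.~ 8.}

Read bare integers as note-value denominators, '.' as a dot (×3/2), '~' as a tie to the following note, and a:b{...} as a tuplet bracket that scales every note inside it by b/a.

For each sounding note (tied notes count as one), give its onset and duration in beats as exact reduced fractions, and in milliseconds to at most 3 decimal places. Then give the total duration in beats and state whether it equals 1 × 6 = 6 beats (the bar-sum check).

1) 0.0ms=0b +503.497ms=6/5b
2) 503.497ms=6/5b +251.748ms=3/5b
3) 755.245ms=9/5b +755.245ms=9/5b
4) 1510.49ms=18/5b +1006.993ms=12/5b
Σ=6b of 6 (143bpm 6/8) — PASS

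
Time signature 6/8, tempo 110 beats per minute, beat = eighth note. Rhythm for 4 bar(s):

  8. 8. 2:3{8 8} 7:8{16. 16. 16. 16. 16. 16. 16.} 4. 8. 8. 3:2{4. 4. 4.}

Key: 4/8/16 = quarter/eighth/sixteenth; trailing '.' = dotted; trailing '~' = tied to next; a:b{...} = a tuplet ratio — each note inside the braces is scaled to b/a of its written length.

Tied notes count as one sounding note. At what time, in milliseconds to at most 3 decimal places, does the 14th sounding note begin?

1. 0.0ms @ 0 + 818.182ms (3/2)
2. 818.182ms @ 3/2 + 818.182ms (3/2)
3. 1636.364ms @ 3 + 818.182ms (3/2)
4. 2454.545ms @ 9/2 + 818.182ms (3/2)
5. 3272.727ms @ 6 + 467.532ms (6/7)
6. 3740.26ms @ 48/7 + 467.532ms (6/7)
7. 4207.792ms @ 54/7 + 467.532ms (6/7)
8. 4675.325ms @ 60/7 + 467.532ms (6/7)
9. 5142.857ms @ 66/7 + 467.532ms (6/7)
10. 5610.39ms @ 72/7 + 467.532ms (6/7)
11. 6077.922ms @ 78/7 + 467.532ms (6/7)
12. 6545.455ms @ 12 + 1636.364ms (3)
13. 8181.818ms @ 15 + 818.182ms (3/2)
14. 9000.0ms @ 33/2 + 818.182ms (3/2)
15. 9818.182ms @ 18 + 1090.909ms (2)
16. 10909.091ms @ 20 + 1090.909ms (2)
17. 12000.0ms @ 22 + 1090.909ms (2)

note 14 onset = 33/2b = 9000.0ms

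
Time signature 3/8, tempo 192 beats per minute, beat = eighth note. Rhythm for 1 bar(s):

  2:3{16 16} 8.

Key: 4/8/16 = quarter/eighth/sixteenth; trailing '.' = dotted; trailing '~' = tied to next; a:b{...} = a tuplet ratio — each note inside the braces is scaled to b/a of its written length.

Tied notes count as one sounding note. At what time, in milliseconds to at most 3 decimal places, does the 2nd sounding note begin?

note 2 onset = 3/4b = 234.375ms

1. 0.0ms @ 0 + 234.375ms (3/4)
2. 234.375ms @ 3/4 + 234.375ms (3/4)
3. 468.75ms @ 3/2 + 468.75ms (3/2)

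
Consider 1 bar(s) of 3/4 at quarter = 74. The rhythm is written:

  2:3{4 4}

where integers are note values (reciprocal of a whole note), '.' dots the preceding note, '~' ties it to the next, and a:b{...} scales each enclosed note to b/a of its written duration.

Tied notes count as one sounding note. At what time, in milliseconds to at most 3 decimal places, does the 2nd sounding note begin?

1. 0.0ms @ 0 + 1216.216ms (3/2)
2. 1216.216ms @ 3/2 + 1216.216ms (3/2)

note 2 onset = 3/2b = 1216.216ms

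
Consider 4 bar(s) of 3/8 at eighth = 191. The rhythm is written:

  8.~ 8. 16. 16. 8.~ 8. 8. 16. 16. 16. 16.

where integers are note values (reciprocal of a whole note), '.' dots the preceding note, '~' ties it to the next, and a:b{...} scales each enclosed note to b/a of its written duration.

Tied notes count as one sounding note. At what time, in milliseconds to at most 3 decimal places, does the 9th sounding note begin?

1. 0.0ms @ 0 + 942.408ms (3)
2. 942.408ms @ 3 + 235.602ms (3/4)
3. 1178.01ms @ 15/4 + 235.602ms (3/4)
4. 1413.613ms @ 9/2 + 942.408ms (3)
5. 2356.021ms @ 15/2 + 471.204ms (3/2)
6. 2827.225ms @ 9 + 235.602ms (3/4)
7. 3062.827ms @ 39/4 + 235.602ms (3/4)
8. 3298.429ms @ 21/2 + 235.602ms (3/4)
9. 3534.031ms @ 45/4 + 235.602ms (3/4)

note 9 onset = 45/4b = 3534.031ms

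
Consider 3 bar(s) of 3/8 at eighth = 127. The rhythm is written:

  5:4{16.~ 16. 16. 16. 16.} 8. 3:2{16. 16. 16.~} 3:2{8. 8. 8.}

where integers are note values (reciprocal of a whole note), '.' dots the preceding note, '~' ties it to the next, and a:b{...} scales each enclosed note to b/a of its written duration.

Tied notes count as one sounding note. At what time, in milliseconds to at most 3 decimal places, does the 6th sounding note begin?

1. 0.0ms @ 0 + 566.929ms (6/5)
2. 566.929ms @ 6/5 + 283.465ms (3/5)
3. 850.394ms @ 9/5 + 283.465ms (3/5)
4. 1133.858ms @ 12/5 + 283.465ms (3/5)
5. 1417.323ms @ 3 + 708.661ms (3/2)
6. 2125.984ms @ 9/2 + 236.22ms (1/2)
7. 2362.205ms @ 5 + 236.22ms (1/2)
8. 2598.425ms @ 11/2 + 708.661ms (3/2)
9. 3307.087ms @ 7 + 472.441ms (1)
10. 3779.528ms @ 8 + 472.441ms (1)

note 6 onset = 9/2b = 2125.984ms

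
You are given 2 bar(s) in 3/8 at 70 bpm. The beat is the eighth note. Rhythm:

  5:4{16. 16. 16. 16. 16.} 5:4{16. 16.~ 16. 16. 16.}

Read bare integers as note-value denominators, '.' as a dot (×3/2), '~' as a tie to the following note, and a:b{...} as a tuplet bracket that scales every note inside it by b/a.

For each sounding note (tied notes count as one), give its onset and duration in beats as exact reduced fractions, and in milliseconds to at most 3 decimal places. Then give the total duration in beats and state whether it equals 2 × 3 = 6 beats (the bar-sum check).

1) 0.0ms=0b +514.286ms=3/5b
2) 514.286ms=3/5b +514.286ms=3/5b
3) 1028.571ms=6/5b +514.286ms=3/5b
4) 1542.857ms=9/5b +514.286ms=3/5b
5) 2057.143ms=12/5b +514.286ms=3/5b
6) 2571.429ms=3b +514.286ms=3/5b
7) 3085.714ms=18/5b +1028.571ms=6/5b
8) 4114.286ms=24/5b +514.286ms=3/5b
9) 4628.571ms=27/5b +514.286ms=3/5b
Σ=6b of 6 (70bpm 3/8) — PASS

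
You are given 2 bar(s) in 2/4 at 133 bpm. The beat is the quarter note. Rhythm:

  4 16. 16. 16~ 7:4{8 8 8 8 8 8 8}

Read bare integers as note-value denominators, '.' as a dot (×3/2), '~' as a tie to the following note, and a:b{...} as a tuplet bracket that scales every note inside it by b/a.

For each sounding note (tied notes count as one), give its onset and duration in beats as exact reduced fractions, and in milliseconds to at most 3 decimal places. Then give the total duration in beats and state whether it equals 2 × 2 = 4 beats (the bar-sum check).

1) 0.0ms=0b +451.128ms=1b
2) 451.128ms=1b +169.173ms=3/8b
3) 620.301ms=11/8b +169.173ms=3/8b
4) 789.474ms=7/4b +241.676ms=15/28b
5) 1031.149ms=16/7b +128.894ms=2/7b
6) 1160.043ms=18/7b +128.894ms=2/7b
7) 1288.937ms=20/7b +128.894ms=2/7b
8) 1417.83ms=22/7b +128.894ms=2/7b
9) 1546.724ms=24/7b +128.894ms=2/7b
10) 1675.618ms=26/7b +128.894ms=2/7b
Σ=4b of 4 (133bpm 2/4) — PASS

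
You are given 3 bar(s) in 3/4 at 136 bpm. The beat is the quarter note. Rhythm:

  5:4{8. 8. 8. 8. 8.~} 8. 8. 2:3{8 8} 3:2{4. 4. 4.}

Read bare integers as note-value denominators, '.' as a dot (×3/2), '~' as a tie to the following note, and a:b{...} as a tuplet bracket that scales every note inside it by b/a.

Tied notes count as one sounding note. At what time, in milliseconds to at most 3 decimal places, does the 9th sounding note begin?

1. 0.0ms @ 0 + 264.706ms (3/5)
2. 264.706ms @ 3/5 + 264.706ms (3/5)
3. 529.412ms @ 6/5 + 264.706ms (3/5)
4. 794.118ms @ 9/5 + 264.706ms (3/5)
5. 1058.824ms @ 12/5 + 595.588ms (27/20)
6. 1654.412ms @ 15/4 + 330.882ms (3/4)
7. 1985.294ms @ 9/2 + 330.882ms (3/4)
8. 2316.176ms @ 21/4 + 330.882ms (3/4)
9. 2647.059ms @ 6 + 441.176ms (1)
10. 3088.235ms @ 7 + 441.176ms (1)
11. 3529.412ms @ 8 + 441.176ms (1)

note 9 onset = 6b = 2647.059ms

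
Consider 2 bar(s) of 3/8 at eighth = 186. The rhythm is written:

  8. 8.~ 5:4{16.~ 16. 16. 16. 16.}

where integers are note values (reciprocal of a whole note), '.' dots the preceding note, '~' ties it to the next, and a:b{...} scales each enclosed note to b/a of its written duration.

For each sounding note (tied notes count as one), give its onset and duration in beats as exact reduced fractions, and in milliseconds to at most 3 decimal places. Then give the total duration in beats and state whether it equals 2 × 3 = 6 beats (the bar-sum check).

1) 0.0ms=0b +483.871ms=3/2b
2) 483.871ms=3/2b +870.968ms=27/10b
3) 1354.839ms=21/5b +193.548ms=3/5b
4) 1548.387ms=24/5b +193.548ms=3/5b
5) 1741.935ms=27/5b +193.548ms=3/5b
Σ=6b of 6 (186bpm 3/8) — PASS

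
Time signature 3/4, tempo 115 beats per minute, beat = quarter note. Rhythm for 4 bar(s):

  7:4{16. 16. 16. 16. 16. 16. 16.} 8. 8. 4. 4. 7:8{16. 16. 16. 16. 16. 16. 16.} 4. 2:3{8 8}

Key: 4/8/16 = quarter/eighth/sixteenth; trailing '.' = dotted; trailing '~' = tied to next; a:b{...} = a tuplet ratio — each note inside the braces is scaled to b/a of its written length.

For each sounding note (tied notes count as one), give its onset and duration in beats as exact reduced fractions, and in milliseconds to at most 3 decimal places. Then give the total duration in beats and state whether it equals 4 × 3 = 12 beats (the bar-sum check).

1) 0.0ms=0b +111.801ms=3/14b
2) 111.801ms=3/14b +111.801ms=3/14b
3) 223.602ms=3/7b +111.801ms=3/14b
4) 335.404ms=9/14b +111.801ms=3/14b
5) 447.205ms=6/7b +111.801ms=3/14b
6) 559.006ms=15/14b +111.801ms=3/14b
7) 670.807ms=9/7b +111.801ms=3/14b
8) 782.609ms=3/2b +391.304ms=3/4b
9) 1173.913ms=9/4b +391.304ms=3/4b
10) 1565.217ms=3b +782.609ms=3/2b
11) 2347.826ms=9/2b +782.609ms=3/2b
12) 3130.435ms=6b +223.602ms=3/7b
13) 3354.037ms=45/7b +223.602ms=3/7b
14) 3577.64ms=48/7b +223.602ms=3/7b
15) 3801.242ms=51/7b +223.602ms=3/7b
16) 4024.845ms=54/7b +223.602ms=3/7b
17) 4248.447ms=57/7b +223.602ms=3/7b
18) 4472.05ms=60/7b +223.602ms=3/7b
19) 4695.652ms=9b +782.609ms=3/2b
20) 5478.261ms=21/2b +391.304ms=3/4b
21) 5869.565ms=45/4b +391.304ms=3/4b
Σ=12b of 12 (115bpm 3/4) — PASS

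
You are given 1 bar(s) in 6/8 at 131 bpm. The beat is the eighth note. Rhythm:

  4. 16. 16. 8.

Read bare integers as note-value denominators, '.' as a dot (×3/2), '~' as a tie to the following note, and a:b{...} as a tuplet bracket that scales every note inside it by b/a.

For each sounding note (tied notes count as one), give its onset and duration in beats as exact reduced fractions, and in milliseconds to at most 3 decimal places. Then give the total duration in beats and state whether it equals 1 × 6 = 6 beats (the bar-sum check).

1) 0.0ms=0b +1374.046ms=3b
2) 1374.046ms=3b +343.511ms=3/4b
3) 1717.557ms=15/4b +343.511ms=3/4b
4) 2061.069ms=9/2b +687.023ms=3/2b
Σ=6b of 6 (131bpm 6/8) — PASS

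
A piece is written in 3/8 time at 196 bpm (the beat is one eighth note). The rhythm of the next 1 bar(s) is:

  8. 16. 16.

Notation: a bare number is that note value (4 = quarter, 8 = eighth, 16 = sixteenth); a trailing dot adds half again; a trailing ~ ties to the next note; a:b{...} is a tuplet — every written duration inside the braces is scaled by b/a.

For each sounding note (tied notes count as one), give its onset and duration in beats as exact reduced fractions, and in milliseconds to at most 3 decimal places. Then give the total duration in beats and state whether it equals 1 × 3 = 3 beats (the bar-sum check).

1) 0.0ms=0b +459.184ms=3/2b
2) 459.184ms=3/2b +229.592ms=3/4b
3) 688.776ms=9/4b +229.592ms=3/4b
Σ=3b of 3 (196bpm 3/8) — PASS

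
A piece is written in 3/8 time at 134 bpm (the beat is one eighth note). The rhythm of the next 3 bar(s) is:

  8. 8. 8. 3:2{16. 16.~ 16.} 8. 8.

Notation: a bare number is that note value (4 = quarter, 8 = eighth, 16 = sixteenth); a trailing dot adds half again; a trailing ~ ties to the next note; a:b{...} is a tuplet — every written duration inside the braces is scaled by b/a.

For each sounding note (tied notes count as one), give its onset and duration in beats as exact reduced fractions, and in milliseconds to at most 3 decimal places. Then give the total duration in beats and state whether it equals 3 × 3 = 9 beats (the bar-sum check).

1) 0.0ms=0b +671.642ms=3/2b
2) 671.642ms=3/2b +671.642ms=3/2b
3) 1343.284ms=3b +671.642ms=3/2b
4) 2014.925ms=9/2b +223.881ms=1/2b
5) 2238.806ms=5b +447.761ms=1b
6) 2686.567ms=6b +671.642ms=3/2b
7) 3358.209ms=15/2b +671.642ms=3/2b
Σ=9b of 9 (134bpm 3/8) — PASS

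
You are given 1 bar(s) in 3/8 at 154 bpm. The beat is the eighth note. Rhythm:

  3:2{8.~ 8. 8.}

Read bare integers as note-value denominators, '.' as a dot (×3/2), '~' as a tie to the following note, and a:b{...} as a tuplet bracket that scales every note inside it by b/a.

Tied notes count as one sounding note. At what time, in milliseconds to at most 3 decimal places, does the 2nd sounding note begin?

1. 0.0ms @ 0 + 779.221ms (2)
2. 779.221ms @ 2 + 389.61ms (1)

note 2 onset = 2b = 779.221ms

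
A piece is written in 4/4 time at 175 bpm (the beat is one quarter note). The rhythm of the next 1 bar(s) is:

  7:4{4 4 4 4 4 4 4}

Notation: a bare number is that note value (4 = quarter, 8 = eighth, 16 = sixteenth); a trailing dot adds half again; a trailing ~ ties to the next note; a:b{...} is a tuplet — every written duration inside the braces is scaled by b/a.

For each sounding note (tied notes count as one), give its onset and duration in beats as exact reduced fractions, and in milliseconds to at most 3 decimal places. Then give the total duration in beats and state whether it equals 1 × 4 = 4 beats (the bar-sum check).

1) 0.0ms=0b +195.918ms=4/7b
2) 195.918ms=4/7b +195.918ms=4/7b
3) 391.837ms=8/7b +195.918ms=4/7b
4) 587.755ms=12/7b +195.918ms=4/7b
5) 783.673ms=16/7b +195.918ms=4/7b
6) 979.592ms=20/7b +195.918ms=4/7b
7) 1175.51ms=24/7b +195.918ms=4/7b
Σ=4b of 4 (175bpm 4/4) — PASS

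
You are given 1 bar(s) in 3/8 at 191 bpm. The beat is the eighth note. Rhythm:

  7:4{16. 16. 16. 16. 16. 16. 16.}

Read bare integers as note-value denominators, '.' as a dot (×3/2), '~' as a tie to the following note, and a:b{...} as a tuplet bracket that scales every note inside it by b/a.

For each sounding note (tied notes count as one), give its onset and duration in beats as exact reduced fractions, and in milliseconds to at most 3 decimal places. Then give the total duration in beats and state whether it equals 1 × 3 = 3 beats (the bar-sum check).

1) 0.0ms=0b +134.63ms=3/7b
2) 134.63ms=3/7b +134.63ms=3/7b
3) 269.26ms=6/7b +134.63ms=3/7b
4) 403.889ms=9/7b +134.63ms=3/7b
5) 538.519ms=12/7b +134.63ms=3/7b
6) 673.149ms=15/7b +134.63ms=3/7b
7) 807.779ms=18/7b +134.63ms=3/7b
Σ=3b of 3 (191bpm 3/8) — PASS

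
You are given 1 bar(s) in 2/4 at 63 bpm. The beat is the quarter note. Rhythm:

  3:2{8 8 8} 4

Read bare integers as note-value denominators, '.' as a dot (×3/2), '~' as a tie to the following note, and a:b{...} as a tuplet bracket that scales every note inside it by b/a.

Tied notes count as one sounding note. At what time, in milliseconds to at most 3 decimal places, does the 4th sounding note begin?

note 4 onset = 1b = 952.381ms

1. 0.0ms @ 0 + 317.46ms (1/3)
2. 317.46ms @ 1/3 + 317.46ms (1/3)
3. 634.921ms @ 2/3 + 317.46ms (1/3)
4. 952.381ms @ 1 + 952.381ms (1)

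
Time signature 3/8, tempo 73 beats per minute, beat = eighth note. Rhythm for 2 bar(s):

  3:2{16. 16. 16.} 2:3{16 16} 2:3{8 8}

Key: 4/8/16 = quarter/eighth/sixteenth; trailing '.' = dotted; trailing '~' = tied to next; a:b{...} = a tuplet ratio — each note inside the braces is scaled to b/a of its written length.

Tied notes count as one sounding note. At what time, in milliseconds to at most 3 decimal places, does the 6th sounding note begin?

note 6 onset = 3b = 2465.753ms

1. 0.0ms @ 0 + 410.959ms (1/2)
2. 410.959ms @ 1/2 + 410.959ms (1/2)
3. 821.918ms @ 1 + 410.959ms (1/2)
4. 1232.877ms @ 3/2 + 616.438ms (3/4)
5. 1849.315ms @ 9/4 + 616.438ms (3/4)
6. 2465.753ms @ 3 + 1232.877ms (3/2)
7. 3698.63ms @ 9/2 + 1232.877ms (3/2)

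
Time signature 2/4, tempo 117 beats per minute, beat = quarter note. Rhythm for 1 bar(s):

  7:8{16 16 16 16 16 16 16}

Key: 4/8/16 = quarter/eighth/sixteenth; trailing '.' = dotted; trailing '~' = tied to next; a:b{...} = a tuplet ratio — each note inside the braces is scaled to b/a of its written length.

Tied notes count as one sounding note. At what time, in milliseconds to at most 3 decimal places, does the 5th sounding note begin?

note 5 onset = 8/7b = 586.081ms

1. 0.0ms @ 0 + 146.52ms (2/7)
2. 146.52ms @ 2/7 + 146.52ms (2/7)
3. 293.04ms @ 4/7 + 146.52ms (2/7)
4. 439.56ms @ 6/7 + 146.52ms (2/7)
5. 586.081ms @ 8/7 + 146.52ms (2/7)
6. 732.601ms @ 10/7 + 146.52ms (2/7)
7. 879.121ms @ 12/7 + 146.52ms (2/7)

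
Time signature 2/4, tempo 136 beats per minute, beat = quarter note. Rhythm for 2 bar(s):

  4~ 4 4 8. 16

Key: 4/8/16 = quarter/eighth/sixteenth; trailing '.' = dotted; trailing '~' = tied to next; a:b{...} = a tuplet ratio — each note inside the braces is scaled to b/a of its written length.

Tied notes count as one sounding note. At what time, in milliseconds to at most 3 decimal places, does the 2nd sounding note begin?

note 2 onset = 2b = 882.353ms

1. 0.0ms @ 0 + 882.353ms (2)
2. 882.353ms @ 2 + 441.176ms (1)
3. 1323.529ms @ 3 + 330.882ms (3/4)
4. 1654.412ms @ 15/4 + 110.294ms (1/4)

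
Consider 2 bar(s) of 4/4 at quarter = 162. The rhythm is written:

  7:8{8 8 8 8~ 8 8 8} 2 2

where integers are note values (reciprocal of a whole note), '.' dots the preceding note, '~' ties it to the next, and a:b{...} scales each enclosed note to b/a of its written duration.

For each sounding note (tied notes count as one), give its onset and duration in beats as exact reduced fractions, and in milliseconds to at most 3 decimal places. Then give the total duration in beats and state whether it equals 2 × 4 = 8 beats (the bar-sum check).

1) 0.0ms=0b +211.64ms=4/7b
2) 211.64ms=4/7b +211.64ms=4/7b
3) 423.28ms=8/7b +211.64ms=4/7b
4) 634.921ms=12/7b +423.28ms=8/7b
5) 1058.201ms=20/7b +211.64ms=4/7b
6) 1269.841ms=24/7b +211.64ms=4/7b
7) 1481.481ms=4b +740.741ms=2b
8) 2222.222ms=6b +740.741ms=2b
Σ=8b of 8 (162bpm 4/4) — PASS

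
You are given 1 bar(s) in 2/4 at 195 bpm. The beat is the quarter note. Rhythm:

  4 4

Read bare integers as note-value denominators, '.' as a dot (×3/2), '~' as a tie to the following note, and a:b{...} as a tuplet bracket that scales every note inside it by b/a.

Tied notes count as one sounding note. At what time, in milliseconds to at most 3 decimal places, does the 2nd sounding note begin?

1. 0.0ms @ 0 + 307.692ms (1)
2. 307.692ms @ 1 + 307.692ms (1)

note 2 onset = 1b = 307.692ms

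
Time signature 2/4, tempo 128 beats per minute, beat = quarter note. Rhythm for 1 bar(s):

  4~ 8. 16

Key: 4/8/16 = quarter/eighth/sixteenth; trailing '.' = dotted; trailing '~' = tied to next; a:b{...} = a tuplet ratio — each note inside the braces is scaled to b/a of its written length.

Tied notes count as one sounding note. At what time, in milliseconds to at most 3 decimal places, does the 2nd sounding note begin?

note 2 onset = 7/4b = 820.312ms

1. 0.0ms @ 0 + 820.312ms (7/4)
2. 820.312ms @ 7/4 + 117.188ms (1/4)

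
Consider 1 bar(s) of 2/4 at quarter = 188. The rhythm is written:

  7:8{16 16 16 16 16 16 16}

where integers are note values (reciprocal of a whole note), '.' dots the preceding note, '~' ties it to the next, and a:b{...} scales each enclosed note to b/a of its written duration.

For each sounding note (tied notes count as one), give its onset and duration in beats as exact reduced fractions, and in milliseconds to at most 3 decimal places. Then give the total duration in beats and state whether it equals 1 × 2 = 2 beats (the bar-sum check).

1) 0.0ms=0b +91.185ms=2/7b
2) 91.185ms=2/7b +91.185ms=2/7b
3) 182.371ms=4/7b +91.185ms=2/7b
4) 273.556ms=6/7b +91.185ms=2/7b
5) 364.742ms=8/7b +91.185ms=2/7b
6) 455.927ms=10/7b +91.185ms=2/7b
7) 547.112ms=12/7b +91.185ms=2/7b
Σ=2b of 2 (188bpm 2/4) — PASS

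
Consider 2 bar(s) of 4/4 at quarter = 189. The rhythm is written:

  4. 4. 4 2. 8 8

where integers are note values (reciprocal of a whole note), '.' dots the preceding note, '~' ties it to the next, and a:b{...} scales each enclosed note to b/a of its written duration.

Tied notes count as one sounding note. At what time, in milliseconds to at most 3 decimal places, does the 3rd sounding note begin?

1. 0.0ms @ 0 + 476.19ms (3/2)
2. 476.19ms @ 3/2 + 476.19ms (3/2)
3. 952.381ms @ 3 + 317.46ms (1)
4. 1269.841ms @ 4 + 952.381ms (3)
5. 2222.222ms @ 7 + 158.73ms (1/2)
6. 2380.952ms @ 15/2 + 158.73ms (1/2)

note 3 onset = 3b = 952.381ms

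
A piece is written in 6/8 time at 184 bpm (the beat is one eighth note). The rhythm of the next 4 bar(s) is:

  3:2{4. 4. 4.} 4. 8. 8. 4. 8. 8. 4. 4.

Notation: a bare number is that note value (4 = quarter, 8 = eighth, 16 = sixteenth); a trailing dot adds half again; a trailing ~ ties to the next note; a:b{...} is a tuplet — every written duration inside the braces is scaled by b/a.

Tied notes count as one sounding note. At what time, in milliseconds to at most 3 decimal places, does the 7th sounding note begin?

1. 0.0ms @ 0 + 652.174ms (2)
2. 652.174ms @ 2 + 652.174ms (2)
3. 1304.348ms @ 4 + 652.174ms (2)
4. 1956.522ms @ 6 + 978.261ms (3)
5. 2934.783ms @ 9 + 489.13ms (3/2)
6. 3423.913ms @ 21/2 + 489.13ms (3/2)
7. 3913.043ms @ 12 + 978.261ms (3)
8. 4891.304ms @ 15 + 489.13ms (3/2)
9. 5380.435ms @ 33/2 + 489.13ms (3/2)
10. 5869.565ms @ 18 + 978.261ms (3)
11. 6847.826ms @ 21 + 978.261ms (3)

note 7 onset = 12b = 3913.043ms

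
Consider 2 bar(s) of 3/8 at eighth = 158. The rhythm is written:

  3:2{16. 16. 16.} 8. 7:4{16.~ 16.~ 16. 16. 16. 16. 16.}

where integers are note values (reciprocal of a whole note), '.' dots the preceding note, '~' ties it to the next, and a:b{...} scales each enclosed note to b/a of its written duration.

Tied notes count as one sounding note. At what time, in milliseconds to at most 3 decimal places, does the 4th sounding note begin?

note 4 onset = 3/2b = 569.62ms

1. 0.0ms @ 0 + 189.873ms (1/2)
2. 189.873ms @ 1/2 + 189.873ms (1/2)
3. 379.747ms @ 1 + 189.873ms (1/2)
4. 569.62ms @ 3/2 + 569.62ms (3/2)
5. 1139.241ms @ 3 + 488.246ms (9/7)
6. 1627.486ms @ 30/7 + 162.749ms (3/7)
7. 1790.235ms @ 33/7 + 162.749ms (3/7)
8. 1952.984ms @ 36/7 + 162.749ms (3/7)
9. 2115.732ms @ 39/7 + 162.749ms (3/7)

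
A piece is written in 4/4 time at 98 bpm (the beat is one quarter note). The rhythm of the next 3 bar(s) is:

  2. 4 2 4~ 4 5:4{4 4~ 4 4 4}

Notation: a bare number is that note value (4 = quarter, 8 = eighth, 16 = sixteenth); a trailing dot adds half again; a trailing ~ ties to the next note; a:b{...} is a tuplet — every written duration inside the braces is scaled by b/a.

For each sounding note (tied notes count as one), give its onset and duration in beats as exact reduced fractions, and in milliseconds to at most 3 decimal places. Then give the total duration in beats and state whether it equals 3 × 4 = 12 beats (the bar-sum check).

1) 0.0ms=0b +1836.735ms=3b
2) 1836.735ms=3b +612.245ms=1b
3) 2448.98ms=4b +1224.49ms=2b
4) 3673.469ms=6b +1224.49ms=2b
5) 4897.959ms=8b +489.796ms=4/5b
6) 5387.755ms=44/5b +979.592ms=8/5b
7) 6367.347ms=52/5b +489.796ms=4/5b
8) 6857.143ms=56/5b +489.796ms=4/5b
Σ=12b of 12 (98bpm 4/4) — PASS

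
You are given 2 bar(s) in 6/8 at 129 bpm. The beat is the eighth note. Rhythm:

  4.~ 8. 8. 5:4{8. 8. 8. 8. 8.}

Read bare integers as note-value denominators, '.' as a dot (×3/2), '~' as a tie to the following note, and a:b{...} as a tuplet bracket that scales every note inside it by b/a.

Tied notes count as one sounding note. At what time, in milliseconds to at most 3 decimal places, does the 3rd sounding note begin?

note 3 onset = 6b = 2790.698ms

1. 0.0ms @ 0 + 2093.023ms (9/2)
2. 2093.023ms @ 9/2 + 697.674ms (3/2)
3. 2790.698ms @ 6 + 558.14ms (6/5)
4. 3348.837ms @ 36/5 + 558.14ms (6/5)
5. 3906.977ms @ 42/5 + 558.14ms (6/5)
6. 4465.116ms @ 48/5 + 558.14ms (6/5)
7. 5023.256ms @ 54/5 + 558.14ms (6/5)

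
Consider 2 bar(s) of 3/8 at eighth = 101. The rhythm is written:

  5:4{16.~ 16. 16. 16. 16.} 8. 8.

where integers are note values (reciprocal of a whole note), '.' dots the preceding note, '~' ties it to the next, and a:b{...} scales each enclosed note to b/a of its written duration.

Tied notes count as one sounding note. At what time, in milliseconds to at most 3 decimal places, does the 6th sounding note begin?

1. 0.0ms @ 0 + 712.871ms (6/5)
2. 712.871ms @ 6/5 + 356.436ms (3/5)
3. 1069.307ms @ 9/5 + 356.436ms (3/5)
4. 1425.743ms @ 12/5 + 356.436ms (3/5)
5. 1782.178ms @ 3 + 891.089ms (3/2)
6. 2673.267ms @ 9/2 + 891.089ms (3/2)

note 6 onset = 9/2b = 2673.267ms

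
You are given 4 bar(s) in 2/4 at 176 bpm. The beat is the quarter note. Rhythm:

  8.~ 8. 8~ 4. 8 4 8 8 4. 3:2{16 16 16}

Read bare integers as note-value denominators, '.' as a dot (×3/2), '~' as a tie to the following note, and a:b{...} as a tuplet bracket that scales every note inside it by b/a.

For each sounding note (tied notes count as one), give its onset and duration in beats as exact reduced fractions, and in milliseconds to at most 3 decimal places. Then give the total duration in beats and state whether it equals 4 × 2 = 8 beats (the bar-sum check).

1) 0.0ms=0b +511.364ms=3/2b
2) 511.364ms=3/2b +681.818ms=2b
3) 1193.182ms=7/2b +170.455ms=1/2b
4) 1363.636ms=4b +340.909ms=1b
5) 1704.545ms=5b +170.455ms=1/2b
6) 1875.0ms=11/2b +170.455ms=1/2b
7) 2045.455ms=6b +511.364ms=3/2b
8) 2556.818ms=15/2b +56.818ms=1/6b
9) 2613.636ms=23/3b +56.818ms=1/6b
10) 2670.455ms=47/6b +56.818ms=1/6b
Σ=8b of 8 (176bpm 2/4) — PASS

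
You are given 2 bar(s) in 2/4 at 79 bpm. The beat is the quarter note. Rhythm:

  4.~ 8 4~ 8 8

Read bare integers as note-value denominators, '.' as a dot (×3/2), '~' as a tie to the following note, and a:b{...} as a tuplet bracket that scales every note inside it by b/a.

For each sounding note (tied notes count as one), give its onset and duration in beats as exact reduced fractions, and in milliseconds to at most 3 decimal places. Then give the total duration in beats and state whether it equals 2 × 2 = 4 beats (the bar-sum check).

1) 0.0ms=0b +1518.987ms=2b
2) 1518.987ms=2b +1139.241ms=3/2b
3) 2658.228ms=7/2b +379.747ms=1/2b
Σ=4b of 4 (79bpm 2/4) — PASS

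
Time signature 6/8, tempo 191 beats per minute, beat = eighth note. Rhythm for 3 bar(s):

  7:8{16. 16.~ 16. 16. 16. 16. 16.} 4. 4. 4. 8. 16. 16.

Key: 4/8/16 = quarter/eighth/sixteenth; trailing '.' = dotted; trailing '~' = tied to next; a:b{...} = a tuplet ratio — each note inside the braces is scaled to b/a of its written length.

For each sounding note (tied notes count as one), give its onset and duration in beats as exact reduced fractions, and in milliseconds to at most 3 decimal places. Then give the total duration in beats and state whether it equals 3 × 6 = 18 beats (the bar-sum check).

1) 0.0ms=0b +269.26ms=6/7b
2) 269.26ms=6/7b +538.519ms=12/7b
3) 807.779ms=18/7b +269.26ms=6/7b
4) 1077.038ms=24/7b +269.26ms=6/7b
5) 1346.298ms=30/7b +269.26ms=6/7b
6) 1615.557ms=36/7b +269.26ms=6/7b
7) 1884.817ms=6b +942.408ms=3b
8) 2827.225ms=9b +942.408ms=3b
9) 3769.634ms=12b +942.408ms=3b
10) 4712.042ms=15b +471.204ms=3/2b
11) 5183.246ms=33/2b +235.602ms=3/4b
12) 5418.848ms=69/4b +235.602ms=3/4b
Σ=18b of 18 (191bpm 6/8) — PASS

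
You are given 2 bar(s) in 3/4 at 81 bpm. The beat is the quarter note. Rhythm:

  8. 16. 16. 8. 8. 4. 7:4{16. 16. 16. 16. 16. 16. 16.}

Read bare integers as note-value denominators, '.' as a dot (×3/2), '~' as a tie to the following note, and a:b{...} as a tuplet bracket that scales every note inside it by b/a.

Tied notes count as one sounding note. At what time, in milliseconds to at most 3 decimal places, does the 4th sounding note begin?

1. 0.0ms @ 0 + 555.556ms (3/4)
2. 555.556ms @ 3/4 + 277.778ms (3/8)
3. 833.333ms @ 9/8 + 277.778ms (3/8)
4. 1111.111ms @ 3/2 + 555.556ms (3/4)
5. 1666.667ms @ 9/4 + 555.556ms (3/4)
6. 2222.222ms @ 3 + 1111.111ms (3/2)
7. 3333.333ms @ 9/2 + 158.73ms (3/14)
8. 3492.063ms @ 33/7 + 158.73ms (3/14)
9. 3650.794ms @ 69/14 + 158.73ms (3/14)
10. 3809.524ms @ 36/7 + 158.73ms (3/14)
11. 3968.254ms @ 75/14 + 158.73ms (3/14)
12. 4126.984ms @ 39/7 + 158.73ms (3/14)
13. 4285.714ms @ 81/14 + 158.73ms (3/14)

note 4 onset = 3/2b = 1111.111ms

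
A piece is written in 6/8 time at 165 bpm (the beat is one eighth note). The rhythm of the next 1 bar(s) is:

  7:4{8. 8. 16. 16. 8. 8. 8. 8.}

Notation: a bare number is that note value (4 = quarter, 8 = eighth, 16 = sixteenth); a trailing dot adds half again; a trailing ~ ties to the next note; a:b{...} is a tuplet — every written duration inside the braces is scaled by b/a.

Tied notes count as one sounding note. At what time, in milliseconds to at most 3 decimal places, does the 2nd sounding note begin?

1. 0.0ms @ 0 + 311.688ms (6/7)
2. 311.688ms @ 6/7 + 311.688ms (6/7)
3. 623.377ms @ 12/7 + 155.844ms (3/7)
4. 779.221ms @ 15/7 + 155.844ms (3/7)
5. 935.065ms @ 18/7 + 311.688ms (6/7)
6. 1246.753ms @ 24/7 + 311.688ms (6/7)
7. 1558.442ms @ 30/7 + 311.688ms (6/7)
8. 1870.13ms @ 36/7 + 311.688ms (6/7)

note 2 onset = 6/7b = 311.688ms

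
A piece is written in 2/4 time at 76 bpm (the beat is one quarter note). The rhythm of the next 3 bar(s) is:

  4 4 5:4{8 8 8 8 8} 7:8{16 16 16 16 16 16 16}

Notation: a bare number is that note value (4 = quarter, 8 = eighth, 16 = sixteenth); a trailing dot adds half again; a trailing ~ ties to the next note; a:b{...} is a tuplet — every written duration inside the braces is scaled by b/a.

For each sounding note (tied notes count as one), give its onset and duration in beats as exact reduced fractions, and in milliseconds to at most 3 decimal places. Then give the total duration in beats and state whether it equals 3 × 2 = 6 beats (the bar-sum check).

1) 0.0ms=0b +789.474ms=1b
2) 789.474ms=1b +789.474ms=1b
3) 1578.947ms=2b +315.789ms=2/5b
4) 1894.737ms=12/5b +315.789ms=2/5b
5) 2210.526ms=14/5b +315.789ms=2/5b
6) 2526.316ms=16/5b +315.789ms=2/5b
7) 2842.105ms=18/5b +315.789ms=2/5b
8) 3157.895ms=4b +225.564ms=2/7b
9) 3383.459ms=30/7b +225.564ms=2/7b
10) 3609.023ms=32/7b +225.564ms=2/7b
11) 3834.586ms=34/7b +225.564ms=2/7b
12) 4060.15ms=36/7b +225.564ms=2/7b
13) 4285.714ms=38/7b +225.564ms=2/7b
14) 4511.278ms=40/7b +225.564ms=2/7b
Σ=6b of 6 (76bpm 2/4) — PASS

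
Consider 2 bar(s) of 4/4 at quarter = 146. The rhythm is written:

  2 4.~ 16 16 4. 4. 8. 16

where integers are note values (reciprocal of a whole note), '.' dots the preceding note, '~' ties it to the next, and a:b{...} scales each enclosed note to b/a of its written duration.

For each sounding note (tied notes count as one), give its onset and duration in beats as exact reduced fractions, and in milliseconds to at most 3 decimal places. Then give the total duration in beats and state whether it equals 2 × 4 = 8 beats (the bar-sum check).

1) 0.0ms=0b +821.918ms=2b
2) 821.918ms=2b +719.178ms=7/4b
3) 1541.096ms=15/4b +102.74ms=1/4b
4) 1643.836ms=4b +616.438ms=3/2b
5) 2260.274ms=11/2b +616.438ms=3/2b
6) 2876.712ms=7b +308.219ms=3/4b
7) 3184.932ms=31/4b +102.74ms=1/4b
Σ=8b of 8 (146bpm 4/4) — PASS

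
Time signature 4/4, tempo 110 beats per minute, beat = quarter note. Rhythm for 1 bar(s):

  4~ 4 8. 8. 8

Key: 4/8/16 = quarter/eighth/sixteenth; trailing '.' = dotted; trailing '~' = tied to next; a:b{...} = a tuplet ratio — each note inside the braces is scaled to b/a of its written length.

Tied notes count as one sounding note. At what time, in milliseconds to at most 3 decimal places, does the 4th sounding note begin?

note 4 onset = 7/2b = 1909.091ms

1. 0.0ms @ 0 + 1090.909ms (2)
2. 1090.909ms @ 2 + 409.091ms (3/4)
3. 1500.0ms @ 11/4 + 409.091ms (3/4)
4. 1909.091ms @ 7/2 + 272.727ms (1/2)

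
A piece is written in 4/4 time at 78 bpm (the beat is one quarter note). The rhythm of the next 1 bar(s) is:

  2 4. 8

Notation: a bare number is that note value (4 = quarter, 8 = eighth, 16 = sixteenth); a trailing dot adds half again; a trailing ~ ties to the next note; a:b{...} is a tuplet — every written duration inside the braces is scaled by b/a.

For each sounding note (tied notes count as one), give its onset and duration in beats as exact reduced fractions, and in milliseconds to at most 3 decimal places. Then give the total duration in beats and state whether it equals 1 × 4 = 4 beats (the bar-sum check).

1) 0.0ms=0b +1538.462ms=2b
2) 1538.462ms=2b +1153.846ms=3/2b
3) 2692.308ms=7/2b +384.615ms=1/2b
Σ=4b of 4 (78bpm 4/4) — PASS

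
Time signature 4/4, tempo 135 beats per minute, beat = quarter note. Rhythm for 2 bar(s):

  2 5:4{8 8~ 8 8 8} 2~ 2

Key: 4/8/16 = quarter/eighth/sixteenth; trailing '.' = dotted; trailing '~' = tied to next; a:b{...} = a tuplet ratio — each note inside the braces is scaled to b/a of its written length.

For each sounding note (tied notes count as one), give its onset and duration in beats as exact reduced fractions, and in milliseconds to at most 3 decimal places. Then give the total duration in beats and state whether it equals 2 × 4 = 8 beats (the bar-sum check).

1) 0.0ms=0b +888.889ms=2b
2) 888.889ms=2b +177.778ms=2/5b
3) 1066.667ms=12/5b +355.556ms=4/5b
4) 1422.222ms=16/5b +177.778ms=2/5b
5) 1600.0ms=18/5b +177.778ms=2/5b
6) 1777.778ms=4b +1777.778ms=4b
Σ=8b of 8 (135bpm 4/4) — PASS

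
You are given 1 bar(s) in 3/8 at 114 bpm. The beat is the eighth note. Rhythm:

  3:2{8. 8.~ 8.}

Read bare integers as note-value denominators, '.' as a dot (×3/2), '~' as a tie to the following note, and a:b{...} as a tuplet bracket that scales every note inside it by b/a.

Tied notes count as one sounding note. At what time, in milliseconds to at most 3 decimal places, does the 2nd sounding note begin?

1. 0.0ms @ 0 + 526.316ms (1)
2. 526.316ms @ 1 + 1052.632ms (2)

note 2 onset = 1b = 526.316ms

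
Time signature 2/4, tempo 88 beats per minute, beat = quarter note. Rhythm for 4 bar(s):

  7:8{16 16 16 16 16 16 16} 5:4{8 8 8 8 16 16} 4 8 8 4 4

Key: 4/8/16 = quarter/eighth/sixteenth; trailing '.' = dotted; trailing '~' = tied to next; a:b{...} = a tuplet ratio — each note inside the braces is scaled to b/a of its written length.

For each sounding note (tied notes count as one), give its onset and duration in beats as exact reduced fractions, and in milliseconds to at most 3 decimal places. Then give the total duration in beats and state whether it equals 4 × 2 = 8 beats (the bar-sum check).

1) 0.0ms=0b +194.805ms=2/7b
2) 194.805ms=2/7b +194.805ms=2/7b
3) 389.61ms=4/7b +194.805ms=2/7b
4) 584.416ms=6/7b +194.805ms=2/7b
5) 779.221ms=8/7b +194.805ms=2/7b
6) 974.026ms=10/7b +194.805ms=2/7b
7) 1168.831ms=12/7b +194.805ms=2/7b
8) 1363.636ms=2b +272.727ms=2/5b
9) 1636.364ms=12/5b +272.727ms=2/5b
10) 1909.091ms=14/5b +272.727ms=2/5b
11) 2181.818ms=16/5b +272.727ms=2/5b
12) 2454.545ms=18/5b +136.364ms=1/5b
13) 2590.909ms=19/5b +136.364ms=1/5b
14) 2727.273ms=4b +681.818ms=1b
15) 3409.091ms=5b +340.909ms=1/2b
16) 3750.0ms=11/2b +340.909ms=1/2b
17) 4090.909ms=6b +681.818ms=1b
18) 4772.727ms=7b +681.818ms=1b
Σ=8b of 8 (88bpm 2/4) — PASS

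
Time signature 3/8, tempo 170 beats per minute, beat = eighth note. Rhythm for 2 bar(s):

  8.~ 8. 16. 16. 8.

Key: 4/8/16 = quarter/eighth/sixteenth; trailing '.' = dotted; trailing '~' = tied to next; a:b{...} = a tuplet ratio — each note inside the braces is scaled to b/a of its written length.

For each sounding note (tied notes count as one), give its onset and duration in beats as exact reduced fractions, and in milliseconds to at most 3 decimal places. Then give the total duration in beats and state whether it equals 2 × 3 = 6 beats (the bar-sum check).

1) 0.0ms=0b +1058.824ms=3b
2) 1058.824ms=3b +264.706ms=3/4b
3) 1323.529ms=15/4b +264.706ms=3/4b
4) 1588.235ms=9/2b +529.412ms=3/2b
Σ=6b of 6 (170bpm 3/8) — PASS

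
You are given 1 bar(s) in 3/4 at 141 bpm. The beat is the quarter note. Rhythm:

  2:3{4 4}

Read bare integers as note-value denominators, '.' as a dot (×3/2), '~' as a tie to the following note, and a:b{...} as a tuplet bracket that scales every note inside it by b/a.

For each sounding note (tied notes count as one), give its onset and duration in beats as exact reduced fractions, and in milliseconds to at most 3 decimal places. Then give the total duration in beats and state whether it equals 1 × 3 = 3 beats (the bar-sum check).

1) 0.0ms=0b +638.298ms=3/2b
2) 638.298ms=3/2b +638.298ms=3/2b
Σ=3b of 3 (141bpm 3/4) — PASS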